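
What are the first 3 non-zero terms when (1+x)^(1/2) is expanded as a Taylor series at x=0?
-x^2/8 + x/2 + 1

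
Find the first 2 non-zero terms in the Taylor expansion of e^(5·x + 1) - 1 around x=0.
5·e·x - 1 + e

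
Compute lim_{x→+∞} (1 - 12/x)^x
As x → +∞: this is the defining limit (1 - 12/x)^x → e^(-12).
Limit = e^(-12).

Final answer: e^(-12)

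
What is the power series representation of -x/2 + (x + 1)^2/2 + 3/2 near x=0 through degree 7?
x^2/2 + x/2 + 2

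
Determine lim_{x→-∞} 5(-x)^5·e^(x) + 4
The product is a 0·∞ indeterminate form at x → -∞.
Rewrite the product as 5(-x)^5 / e^(-x) (an ∞/∞ form) and apply L'Hôpital, or use the standard hierarchy e^(|x|) ≫ |(-x)^5| as x → -∞.
The indeterminate product → 0, so the limit = 4.

Final answer: 4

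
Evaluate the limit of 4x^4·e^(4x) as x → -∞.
This is a 0·∞ indeterminate form at x → -∞.
Rewrite the product as 4x^4 / e^(-4x) (an ∞/∞ form) and apply L'Hôpital, or use the standard hierarchy e^(4|x|) ≫ |x^4| as x → -∞.
The indeterminate product → 0, so the limit = 0.

Final answer: 0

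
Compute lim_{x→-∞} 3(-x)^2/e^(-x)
This is an ∞/∞ indeterminate form as x → -∞.
Compare growth rates of the dominant terms (exponentials ≫ polynomials ≫ logarithms), or apply L'Hôpital's rule; the quotient → 0.
Limit = 0.

Final answer: 0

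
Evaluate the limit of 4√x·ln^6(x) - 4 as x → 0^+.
The product is a 0·∞ indeterminate form at x → 0⁺.
Rewrite the product as 4·ln^6(x) / x^(-1/2) and apply L'Hôpital, or use the standard hierarchy x^(-1/2) ≫ |ln x|^6 as x → 0⁺.
The indeterminate product → 0, so the limit = -4.

Final answer: -4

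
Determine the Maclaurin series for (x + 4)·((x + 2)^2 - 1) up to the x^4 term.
x^3 + 8·x^2 + 19·x + 12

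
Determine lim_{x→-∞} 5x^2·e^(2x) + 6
The product is a 0·∞ indeterminate form at x → -∞.
Rewrite the product as 5x^2 / e^(-2x) (an ∞/∞ form) and apply L'Hôpital, or use the standard hierarchy e^(2|x|) ≫ |x^2| as x → -∞.
The indeterminate product → 0, so the limit = 6.

Final answer: 6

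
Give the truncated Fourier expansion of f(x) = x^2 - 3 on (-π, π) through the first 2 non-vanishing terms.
-4·cos(x) - 3 + π^2/3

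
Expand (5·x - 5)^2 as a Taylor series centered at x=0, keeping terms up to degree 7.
25·x^2 - 50·x + 25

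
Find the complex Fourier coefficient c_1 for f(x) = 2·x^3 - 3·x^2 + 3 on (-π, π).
Compute the real Fourier coefficients first: a_1 = 12, b_1 = -24 + 4·π^2.
Then c_1 = (a_1 − i·b_1)/2 = 6 - 2·i·π^2 + 12·i.

Final answer: 6 - 2·i·π^2 + 12·i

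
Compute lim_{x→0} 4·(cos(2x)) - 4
Direct substitution at x = 0 gives 0.

Final answer: 0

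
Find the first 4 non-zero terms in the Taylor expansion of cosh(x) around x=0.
x^6/720 + x^4/24 + x^2/2 + 1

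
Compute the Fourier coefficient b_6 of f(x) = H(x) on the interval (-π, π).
b_6 = (1/π) ∫_{-π}^{π} f(x)·sin(6x) dx.
Evaluate the integral (use parity and integration by parts as needed): b_6 = 0.

Final answer: 0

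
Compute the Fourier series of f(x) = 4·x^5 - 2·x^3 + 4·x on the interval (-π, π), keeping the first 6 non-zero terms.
(-164·π^2 + 8·π^4 + 992)·sin(x) + (-4·π^4 - 37 + 22·π^2)·sin(2·x) + (-196·π^2/27 + 608/81 + 8·π^4/3)·sin(3·x) + (-2·π^4 - 53/16 + 7·π^2/2)·sin(4·x) + (-52·π^2/25 + 1312/625 + 8·π^4/5)·sin(5·x) + (-4·π^4/3 - 127/81 + 38·π^2/27)·sin(6·x)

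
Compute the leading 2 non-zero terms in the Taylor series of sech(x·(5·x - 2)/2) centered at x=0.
1 - x^2/2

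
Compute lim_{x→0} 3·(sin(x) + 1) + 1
Direct substitution at x = 0 gives 4.

Final answer: 4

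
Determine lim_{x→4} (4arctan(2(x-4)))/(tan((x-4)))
Both numerator and denominator → 0 as x → 4; this is a 0/0 indeterminate form.
Expand each to leading order near x = 4: numerator ~ 8·(x - 4), denominator ~ (x - 4).
The limit of the ratio is 8.

Final answer: 8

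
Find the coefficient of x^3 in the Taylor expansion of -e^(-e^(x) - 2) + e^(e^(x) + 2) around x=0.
Expand to order 3: -e^(-e^(x) - 2) + e^(e^(x) + 2) = x^3·(-e^(-3)/6 + 5·e^(3)/6) + x^2·e^(3) + x·(e^(-3) + e^(3)) - e^(-3) + e^(3) + O(x^4).
The coefficient of x^3 is -e^(-3)/6 + 5·e^(3)/6.

Final answer: -e^(-3)/6 + 5·e^(3)/6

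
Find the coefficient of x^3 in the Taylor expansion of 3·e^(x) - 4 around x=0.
Expand to order 3: 3·e^(x) - 4 = x^3/2 + 3·x^2/2 + 3·x - 1 + O(x^4).
The coefficient of x^3 is 1/2.

Final answer: 1/2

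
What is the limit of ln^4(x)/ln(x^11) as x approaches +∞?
This is an ∞/∞ indeterminate form as x → +∞.
Write ln(x^11) = 11·ln(x), reducing the quotient to ln^3(x)/11 → ∞.
Limit = ∞.

Final answer: ∞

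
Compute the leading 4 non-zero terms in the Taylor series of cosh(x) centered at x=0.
x^6/720 + x^4/24 + x^2/2 + 1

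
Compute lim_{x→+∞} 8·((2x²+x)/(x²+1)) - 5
Evaluate the dominant behaviour as x → +∞; each term tends to a finite value or vanishes.
Limit = 11.

Final answer: 11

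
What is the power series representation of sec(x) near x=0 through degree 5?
5·x^4/24 + x^2/2 + 1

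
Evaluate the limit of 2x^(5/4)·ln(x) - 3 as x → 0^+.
The product is a 0·∞ indeterminate form at x → 0⁺.
Rewrite the product as 2·ln(x) / x^(-5/4) and apply L'Hôpital, or use the standard hierarchy x^(-5/4) ≫ |ln x| as x → 0⁺.
The indeterminate product → 0, so the limit = -3.

Final answer: -3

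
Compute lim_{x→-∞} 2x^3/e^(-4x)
This is an ∞/∞ indeterminate form as x → -∞.
Compare growth rates of the dominant terms (exponentials ≫ polynomials ≫ logarithms), or apply L'Hôpital's rule; the quotient → 0.
Limit = 0.

Final answer: 0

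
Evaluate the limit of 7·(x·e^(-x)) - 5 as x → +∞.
Evaluate the dominant behaviour as x → +∞; each term tends to a finite value or vanishes.
Limit = -5.

Final answer: -5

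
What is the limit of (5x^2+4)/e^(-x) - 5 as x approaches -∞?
The quotient is an ∞/∞ indeterminate form as x → -∞.
Compare growth rates of the dominant terms (exponentials ≫ polynomials ≫ logarithms), or apply L'Hôpital's rule; the quotient → 0.
Adding the constant: 0 - 5 = -5. Limit = -5.

Final answer: -5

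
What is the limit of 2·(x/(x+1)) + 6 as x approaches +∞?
Evaluate the dominant behaviour as x → +∞; each term tends to a finite value or vanishes.
Limit = 8.

Final answer: 8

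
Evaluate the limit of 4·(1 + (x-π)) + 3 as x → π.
Direct substitution at x = π gives 7.

Final answer: 7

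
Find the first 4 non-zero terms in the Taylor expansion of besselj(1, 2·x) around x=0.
-x^7/144 + x^5/12 - x^3/2 + x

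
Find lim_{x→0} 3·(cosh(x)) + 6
Direct substitution at x = 0 gives 9.

Final answer: 9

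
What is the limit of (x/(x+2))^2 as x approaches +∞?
As x → +∞: x/(x+2) = 1/(1 + 2/x) → 1, and the 2nd power of a limit-1 base also → 1.
Limit = 1.

Final answer: 1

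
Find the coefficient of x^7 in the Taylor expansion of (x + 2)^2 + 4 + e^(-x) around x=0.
Expand to order 7: (x + 2)^2 + 4 + e^(-x) = -x^7/5040 + x^6/720 - x^5/120 + x^4/24 - x^3/6 + 3·x^2/2 + 3·x + 9 + O(x^8).
The coefficient of x^7 is -1/5040.

Final answer: -1/5040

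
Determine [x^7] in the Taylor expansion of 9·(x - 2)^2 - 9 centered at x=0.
Expand to order 7: 9·(x - 2)^2 - 9 = 9·x^2 - 36·x + 27 + O(x^8).
The coefficient of x^7 is 0.

Final answer: 0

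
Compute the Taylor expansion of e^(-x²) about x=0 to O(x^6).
x^4/2 - x^2 + 1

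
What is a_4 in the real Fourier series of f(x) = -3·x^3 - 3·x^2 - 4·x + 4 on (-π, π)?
a_4 = (1/π) ∫_{-π}^{π} f(x)·cos(4x) dx.
Evaluate the integral (use parity and integration by parts as needed): a_4 = -3/4.

Final answer: -3/4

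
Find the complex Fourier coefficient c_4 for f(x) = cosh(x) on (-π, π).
Compute the real Fourier coefficients first: a_4 = 2·sinh(π)/(17·π), b_4 = 0.
Then c_4 = (a_4 − i·b_4)/2 = sinh(π)/(17·π).

Final answer: sinh(π)/(17·π)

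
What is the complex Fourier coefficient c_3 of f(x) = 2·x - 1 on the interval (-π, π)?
Compute the real Fourier coefficients first: a_3 = 0, b_3 = 4/3.
Then c_3 = (a_3 − i·b_3)/2 = -2·i/3.

Final answer: -2·i/3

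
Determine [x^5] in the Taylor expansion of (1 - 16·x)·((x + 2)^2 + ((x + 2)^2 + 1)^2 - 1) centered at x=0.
Expand to order 5: (1 - 16·x)·((x + 2)^2 + ((x + 2)^2 + 1)^2 - 1) = -16·x^5 - 127·x^4 - 424·x^3 - 677·x^2 - 404·x + 28 + O(x^6).
The coefficient of x^5 is -16.

Final answer: -16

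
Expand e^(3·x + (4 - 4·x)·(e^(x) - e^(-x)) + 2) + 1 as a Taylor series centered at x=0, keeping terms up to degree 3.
811·x^3·e^(2)/6 + 105·x^2·e^(2)/2 + 11·x·e^(2) + 1 + e^(2)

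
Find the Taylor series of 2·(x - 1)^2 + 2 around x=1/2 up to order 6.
5/2 - 2·(x - 1/2) + 2·(x - 1/2)^2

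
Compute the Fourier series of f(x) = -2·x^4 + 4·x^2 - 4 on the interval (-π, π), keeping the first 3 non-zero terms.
(-112 + 16·π^2)·cos(x) + (10 - 4·π^2)·cos(2·x) - 2·π^4/5 - 4 + 4·π^2/3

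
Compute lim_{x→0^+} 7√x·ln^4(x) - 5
The product is a 0·∞ indeterminate form at x → 0⁺.
Rewrite the product as 7·ln^4(x) / x^(-1/2) and apply L'Hôpital, or use the standard hierarchy x^(-1/2) ≫ |ln x|^4 as x → 0⁺.
The indeterminate product → 0, so the limit = -5.

Final answer: -5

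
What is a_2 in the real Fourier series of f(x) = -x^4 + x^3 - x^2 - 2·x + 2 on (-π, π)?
a_2 = (1/π) ∫_{-π}^{π} f(x)·cos(2x) dx.
Evaluate the integral (use parity and integration by parts as needed): a_2 = 2 - 2·π^2.

Final answer: 2 - 2·π^2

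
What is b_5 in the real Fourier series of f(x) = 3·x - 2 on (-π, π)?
b_5 = (1/π) ∫_{-π}^{π} f(x)·sin(5x) dx.
Evaluate the integral (use parity and integration by parts as needed): b_5 = 6/5.

Final answer: 6/5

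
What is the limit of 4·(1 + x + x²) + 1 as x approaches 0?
Direct substitution at x = 0 gives 5.

Final answer: 5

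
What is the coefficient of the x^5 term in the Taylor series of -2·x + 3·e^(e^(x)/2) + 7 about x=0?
Expand to order 5: -2·x + 3·e^(e^(x)/2) + 7 = 257·x^5·e^(1/2)/1280 + 49·x^4·e^(1/2)/128 + 11·x^3·e^(1/2)/16 + 9·x^2·e^(1/2)/8 + x·(-2 + 3·e^(1/2)/2) + 3·e^(1/2) + 7 + O(x^6).
The coefficient of x^5 is 257·e^(1/2)/1280.

Final answer: 257·e^(1/2)/1280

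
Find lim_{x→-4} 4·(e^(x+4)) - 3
Direct substitution at x = -4 gives 1.

Final answer: 1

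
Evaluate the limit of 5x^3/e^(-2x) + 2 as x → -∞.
The quotient is an ∞/∞ indeterminate form as x → -∞.
Compare growth rates of the dominant terms (exponentials ≫ polynomials ≫ logarithms), or apply L'Hôpital's rule; the quotient → 0.
Adding the constant: 0 + 2 = 2. Limit = 2.

Final answer: 2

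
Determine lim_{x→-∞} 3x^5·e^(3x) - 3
The product is a 0·∞ indeterminate form at x → -∞.
Rewrite the product as 3x^5 / e^(-3x) (an ∞/∞ form) and apply L'Hôpital, or use the standard hierarchy e^(3|x|) ≫ |x^5| as x → -∞.
The indeterminate product → 0, so the limit = -3.

Final answer: -3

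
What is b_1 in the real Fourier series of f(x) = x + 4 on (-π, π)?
b_1 = (1/π) ∫_{-π}^{π} f(x)·sin(1x) dx.
Evaluate the integral (use parity and integration by parts as needed): b_1 = 2.

Final answer: 2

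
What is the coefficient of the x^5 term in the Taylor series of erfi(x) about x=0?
Expand to order 5: erfi(x) = x^5/(5·√(π)) + 2·x^3/(3·√(π)) + 2·x/√(π) + O(x^6).
The coefficient of x^5 is 1/(5·√(π)).

Final answer: 1/(5·√(π))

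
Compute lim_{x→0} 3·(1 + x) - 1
Direct substitution at x = 0 gives 2.

Final answer: 2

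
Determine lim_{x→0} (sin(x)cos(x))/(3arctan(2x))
Both numerator and denominator → 0 as x → 0; this is a 0/0 indeterminate form.
Expand each to leading order near x = 0: numerator ~ x, denominator ~ 6·x.
The limit of the ratio is 1/6.

Final answer: 1/6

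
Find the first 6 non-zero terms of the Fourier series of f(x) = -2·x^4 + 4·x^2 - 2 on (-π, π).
(-112 + 16·π^2)·cos(x) + (10 - 4·π^2)·cos(2·x) + (-80/27 + 16·π^2/9)·cos(3·x) + (11/8 - π^2)·cos(4·x) + (-496/625 + 16·π^2/25)·cos(5·x) - 2·π^4/5 - 2 + 4·π^2/3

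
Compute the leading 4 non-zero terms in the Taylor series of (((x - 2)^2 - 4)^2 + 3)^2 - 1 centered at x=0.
262·x^4 - 48·x^3 + 96·x^2 + 8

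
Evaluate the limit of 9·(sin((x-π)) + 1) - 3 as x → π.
Direct substitution at x = π gives 6.

Final answer: 6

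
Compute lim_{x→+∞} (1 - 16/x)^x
As x → +∞: this is the defining limit (1 - 16/x)^x → e^(-16).
Limit = e^(-16).

Final answer: e^(-16)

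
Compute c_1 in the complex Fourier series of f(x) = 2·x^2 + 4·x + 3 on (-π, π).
Compute the real Fourier coefficients first: a_1 = -8, b_1 = 8.
Then c_1 = (a_1 − i·b_1)/2 = -4 - 4·i.

Final answer: -4 - 4·i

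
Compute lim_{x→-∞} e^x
Evaluate the dominant behaviour as x → -∞; each term tends to a finite value or vanishes.
Limit = 0.

Final answer: 0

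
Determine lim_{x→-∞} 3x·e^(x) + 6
The product is a 0·∞ indeterminate form at x → -∞.
Rewrite the product as 3x / e^(-x) (an ∞/∞ form) and apply L'Hôpital, or use the standard hierarchy e^(|x|) ≫ |x| as x → -∞.
The indeterminate product → 0, so the limit = 6.

Final answer: 6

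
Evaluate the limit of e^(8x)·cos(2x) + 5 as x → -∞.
Evaluate the dominant behaviour as x → -∞; each term tends to a finite value or vanishes.
Limit = 5.

Final answer: 5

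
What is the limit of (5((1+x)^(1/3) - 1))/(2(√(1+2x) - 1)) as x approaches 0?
Both numerator and denominator → 0 as x → 0; this is a 0/0 indeterminate form.
Expand each to leading order near x = 0: numerator ~ 5·x/3, denominator ~ 2·x.
The limit of the ratio is 5/6.

Final answer: 5/6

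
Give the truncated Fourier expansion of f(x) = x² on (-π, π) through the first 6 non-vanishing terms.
-4·cos(x) + cos(2·x) - 4·cos(3·x)/9 + cos(4·x)/4 - 4·cos(5·x)/25 + π^2/3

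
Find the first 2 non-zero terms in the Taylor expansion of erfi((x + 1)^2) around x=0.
4·e·x/√(π) + erfi(1)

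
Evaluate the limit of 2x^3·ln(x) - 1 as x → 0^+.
The product is a 0·∞ indeterminate form at x → 0⁺.
Rewrite the product as 2·ln(x) / x^(-3) and apply L'Hôpital, or use the standard hierarchy x^(-3) ≫ |ln x| as x → 0⁺.
The indeterminate product → 0, so the limit = -1.

Final answer: -1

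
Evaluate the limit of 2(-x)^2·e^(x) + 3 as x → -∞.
The product is a 0·∞ indeterminate form at x → -∞.
Rewrite the product as 2(-x)^2 / e^(-x) (an ∞/∞ form) and apply L'Hôpital, or use the standard hierarchy e^(|x|) ≫ |(-x)^2| as x → -∞.
The indeterminate product → 0, so the limit = 3.

Final answer: 3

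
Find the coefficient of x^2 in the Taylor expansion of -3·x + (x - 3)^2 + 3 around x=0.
Expand to order 2: -3·x + (x - 3)^2 + 3 = x^2 - 9·x + 12 + O(x^3).
The coefficient of x^2 is 1.

Final answer: 1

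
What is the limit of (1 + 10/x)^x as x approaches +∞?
As x → +∞: this is the defining limit (1 + 10/x)^x → e^10.
Limit = e^(10).

Final answer: e^(10)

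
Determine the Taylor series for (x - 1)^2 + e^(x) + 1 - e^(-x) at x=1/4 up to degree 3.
(-16 + 16·e^(1/2) + 25·e^(1/4))·e^(-1/4)/16 + (-3·e^(1/4) + 2 + 2·e^(1/2))·e^(-1/4)·(x - 1/4)/2 + (-1 + e^(1/2) + 2·e^(1/4))·e^(-1/4)·(x - 1/4)^2/2 + (1 + e^(1/2))·e^(-1/4)·(x - 1/4)^3/6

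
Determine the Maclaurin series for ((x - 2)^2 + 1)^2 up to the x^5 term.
x^4 - 8·x^3 + 26·x^2 - 40·x + 25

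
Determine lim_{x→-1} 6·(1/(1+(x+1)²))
Direct substitution at x = -1 gives 6.

Final answer: 6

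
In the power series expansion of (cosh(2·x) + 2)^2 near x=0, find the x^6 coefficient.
Expand to order 6: (cosh(2·x) + 2)^2 = 16·x^6/5 + 8·x^4 + 12·x^2 + 9 + O(x^7).
The coefficient of x^6 is 16/5.

Final answer: 16/5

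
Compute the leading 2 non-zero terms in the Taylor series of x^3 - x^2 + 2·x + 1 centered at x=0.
2·x + 1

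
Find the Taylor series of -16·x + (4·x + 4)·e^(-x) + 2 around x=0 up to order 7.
x^7/210 - x^6/36 + 2·x^5/15 - x^4/2 + 4·x^3/3 - 2·x^2 - 16·x + 6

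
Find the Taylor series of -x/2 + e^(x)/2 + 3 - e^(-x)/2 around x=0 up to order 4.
x^3/6 + x/2 + 3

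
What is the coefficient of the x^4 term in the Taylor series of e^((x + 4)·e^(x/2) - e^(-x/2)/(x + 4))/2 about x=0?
5335499·e^(15/4)/1048576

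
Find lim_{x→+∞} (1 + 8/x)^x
As x → +∞: this is the defining limit (1 + 8/x)^x → e^8.
Limit = e^(8).

Final answer: e^(8)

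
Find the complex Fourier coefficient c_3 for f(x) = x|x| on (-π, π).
Compute the real Fourier coefficients first: a_3 = 0, b_3 = (-8 + 18·π^2)/(27·π).
Then c_3 = (a_3 − i·b_3)/2 = -i·π/3 + 4·i/(27·π).

Final answer: -i·π/3 + 4·i/(27·π)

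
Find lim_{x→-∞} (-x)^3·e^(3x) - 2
The product is a 0·∞ indeterminate form at x → -∞.
Rewrite the product as (-x)^3 / e^(-3x) (an ∞/∞ form) and apply L'Hôpital, or use the standard hierarchy e^(3|x|) ≫ |(-x)^3| as x → -∞.
The indeterminate product → 0, so the limit = -2.

Final answer: -2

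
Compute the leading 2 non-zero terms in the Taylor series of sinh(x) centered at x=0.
x^3/6 + x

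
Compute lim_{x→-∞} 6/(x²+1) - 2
Evaluate the dominant behaviour as x → -∞; each term tends to a finite value or vanishes.
Limit = -2.

Final answer: -2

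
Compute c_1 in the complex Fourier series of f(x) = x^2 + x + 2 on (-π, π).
Compute the real Fourier coefficients first: a_1 = -4, b_1 = 2.
Then c_1 = (a_1 − i·b_1)/2 = -2 - i.

Final answer: -2 - i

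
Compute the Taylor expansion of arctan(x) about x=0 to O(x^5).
-x^3/3 + x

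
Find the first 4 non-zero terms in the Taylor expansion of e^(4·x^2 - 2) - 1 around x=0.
32·x^6·e^(-2)/3 + 8·x^4·e^(-2) + 4·x^2·e^(-2) - 1 + e^(-2)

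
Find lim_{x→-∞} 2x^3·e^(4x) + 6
The product is a 0·∞ indeterminate form at x → -∞.
Rewrite the product as 2x^3 / e^(-4x) (an ∞/∞ form) and apply L'Hôpital, or use the standard hierarchy e^(4|x|) ≫ |x^3| as x → -∞.
The indeterminate product → 0, so the limit = 6.

Final answer: 6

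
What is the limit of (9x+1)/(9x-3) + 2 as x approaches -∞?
Evaluate the dominant behaviour as x → -∞; each term tends to a finite value or vanishes.
Limit = 3.

Final answer: 3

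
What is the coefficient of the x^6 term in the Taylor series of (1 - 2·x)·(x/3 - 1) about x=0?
Expand to order 6: (1 - 2·x)·(x/3 - 1) = -2·x^2/3 + 7·x/3 - 1 + O(x^7).
The coefficient of x^6 is 0.

Final answer: 0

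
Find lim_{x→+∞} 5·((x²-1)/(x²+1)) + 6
Evaluate the dominant behaviour as x → +∞; each term tends to a finite value or vanishes.
Limit = 11.

Final answer: 11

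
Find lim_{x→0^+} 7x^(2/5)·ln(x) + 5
The product is a 0·∞ indeterminate form at x → 0⁺.
Rewrite the product as 7·ln(x) / x^(-2/5) and apply L'Hôpital, or use the standard hierarchy x^(-2/5) ≫ |ln x| as x → 0⁺.
The indeterminate product → 0, so the limit = 5.

Final answer: 5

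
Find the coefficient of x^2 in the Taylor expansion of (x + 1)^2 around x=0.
Expand to order 2: (x + 1)^2 = x^2 + 2·x + 1 + O(x^3).
The coefficient of x^2 is 1.

Final answer: 1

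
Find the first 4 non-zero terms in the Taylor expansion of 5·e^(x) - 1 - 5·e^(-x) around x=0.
x^5/12 + 5·x^3/3 + 10·x - 1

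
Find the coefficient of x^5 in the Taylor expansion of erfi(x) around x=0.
Expand to order 5: erfi(x) = x^5/(5·√(π)) + 2·x^3/(3·√(π)) + 2·x/√(π) + O(x^6).
The coefficient of x^5 is 1/(5·√(π)).

Final answer: 1/(5·√(π))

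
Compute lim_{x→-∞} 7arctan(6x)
Evaluate the dominant behaviour as x → -∞; each term tends to a finite value or vanishes.
Limit = -7·π/2.

Final answer: -7·π/2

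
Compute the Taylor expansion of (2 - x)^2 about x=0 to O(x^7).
x^2 - 4·x + 4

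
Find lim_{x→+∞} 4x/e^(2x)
This is an ∞/∞ indeterminate form as x → +∞.
The exponential denominator e^(2x) dominates the polynomial numerator (e^x ≫ x as x → ∞), so the quotient → 0.
Limit = 0.

Final answer: 0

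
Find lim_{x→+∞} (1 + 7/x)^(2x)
As x → +∞: write (1 + 7/x)^(2x) = ((1 + 7/x)^x)^2 → (e^7)^2 = e^14.
Limit = e^(14).

Final answer: e^(14)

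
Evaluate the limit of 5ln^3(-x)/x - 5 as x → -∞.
The quotient is an ∞/∞ indeterminate form as x → -∞.
Compare growth rates of the dominant terms (exponentials ≫ polynomials ≫ logarithms), or apply L'Hôpital's rule; the quotient → 0.
Adding the constant: 0 - 5 = -5. Limit = -5.

Final answer: -5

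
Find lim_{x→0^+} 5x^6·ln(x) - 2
The product is a 0·∞ indeterminate form at x → 0⁺.
Rewrite the product as 5·ln(x) / x^(-6) and apply L'Hôpital, or use the standard hierarchy x^(-6) ≫ |ln x| as x → 0⁺.
The indeterminate product → 0, so the limit = -2.

Final answer: -2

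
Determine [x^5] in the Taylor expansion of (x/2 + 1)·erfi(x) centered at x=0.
Expand to order 5: (x/2 + 1)·erfi(x) = x^5/(5·√(π)) + x^4/(3·√(π)) + 2·x^3/(3·√(π)) + x^2/√(π) + 2·x/√(π) + O(x^6).
The coefficient of x^5 is 1/(5·√(π)).

Final answer: 1/(5·√(π))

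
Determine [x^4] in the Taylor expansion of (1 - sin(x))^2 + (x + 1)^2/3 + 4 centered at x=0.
Expand to order 4: (1 - sin(x))^2 + (x + 1)^2/3 + 4 = -x^4/3 + x^3/3 + 4·x^2/3 - 4·x/3 + 16/3 + O(x^5).
The coefficient of x^4 is -1/3.

Final answer: -1/3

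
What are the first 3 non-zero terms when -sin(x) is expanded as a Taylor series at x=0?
-x^5/120 + x^3/6 - x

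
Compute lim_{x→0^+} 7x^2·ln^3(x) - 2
The product is a 0·∞ indeterminate form at x → 0⁺.
Rewrite the product as 7·ln^3(x) / x^(-2) and apply L'Hôpital, or use the standard hierarchy x^(-2) ≫ |ln x|^3 as x → 0⁺.
The indeterminate product → 0, so the limit = -2.

Final answer: -2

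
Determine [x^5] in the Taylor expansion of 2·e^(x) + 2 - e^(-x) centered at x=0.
Expand to order 5: 2·e^(x) + 2 - e^(-x) = x^5/40 + x^4/24 + x^3/2 + x^2/2 + 3·x + 3 + O(x^6).
The coefficient of x^5 is 1/40.

Final answer: 1/40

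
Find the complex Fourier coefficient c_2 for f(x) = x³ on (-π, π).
Compute the real Fourier coefficients first: a_2 = 0, b_2 = 3/2 - π^2.
Then c_2 = (a_2 − i·b_2)/2 = -3·i/4 + i·π^2/2.

Final answer: -3·i/4 + i·π^2/2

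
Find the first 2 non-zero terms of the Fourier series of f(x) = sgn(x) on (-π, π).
4·sin(x)/π + 4·sin(3·x)/(3·π)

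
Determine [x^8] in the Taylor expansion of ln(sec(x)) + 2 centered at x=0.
Expand to order 8: ln(sec(x)) + 2 = 17·x^8/2520 + x^6/45 + x^4/12 + x^2/2 + 2 + O(x^9).
The coefficient of x^8 is 17/2520.

Final answer: 17/2520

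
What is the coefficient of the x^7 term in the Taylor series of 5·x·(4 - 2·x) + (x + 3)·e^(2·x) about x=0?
Expand to order 7: 5·x·(4 - 2·x) + (x + 3)·e^(2·x) = 52·x^7/315 + 8·x^6/15 + 22·x^5/15 + 10·x^4/3 + 6·x^3 - 2·x^2 + 27·x + 3 + O(x^8).
The coefficient of x^7 is 52/315.

Final answer: 52/315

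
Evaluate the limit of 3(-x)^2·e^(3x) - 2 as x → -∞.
The product is a 0·∞ indeterminate form at x → -∞.
Rewrite the product as 3(-x)^2 / e^(-3x) (an ∞/∞ form) and apply L'Hôpital, or use the standard hierarchy e^(3|x|) ≫ |(-x)^2| as x → -∞.
The indeterminate product → 0, so the limit = -2.

Final answer: -2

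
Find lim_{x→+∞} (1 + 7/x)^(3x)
As x → +∞: write (1 + 7/x)^(3x) = ((1 + 7/x)^x)^3 → (e^7)^3 = e^21.
Limit = e^(21).

Final answer: e^(21)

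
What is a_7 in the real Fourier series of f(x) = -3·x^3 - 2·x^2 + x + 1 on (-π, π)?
a_7 = (1/π) ∫_{-π}^{π} f(x)·cos(7x) dx.
Evaluate the integral (use parity and integration by parts as needed): a_7 = 8/49.

Final answer: 8/49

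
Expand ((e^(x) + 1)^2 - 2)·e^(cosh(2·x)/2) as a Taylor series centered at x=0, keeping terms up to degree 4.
65·x^4·e^(1/2)/12 + 17·x^3·e^(1/2)/3 + 5·x^2·e^(1/2) + 4·x·e^(1/2) + 2·e^(1/2)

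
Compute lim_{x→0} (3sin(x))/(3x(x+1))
Both numerator and denominator → 0 as x → 0; this is a 0/0 indeterminate form.
Expand each to leading order near x = 0: numerator ~ 3·x, denominator ~ 3·x.
The limit of the ratio is 1.

Final answer: 1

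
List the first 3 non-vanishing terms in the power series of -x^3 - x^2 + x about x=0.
-x^3 - x^2 + x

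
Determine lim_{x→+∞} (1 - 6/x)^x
As x → +∞: this is the defining limit (1 - 6/x)^x → e^(-6).
Limit = e^(-6).

Final answer: e^(-6)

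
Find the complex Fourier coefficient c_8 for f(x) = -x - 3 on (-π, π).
Compute the real Fourier coefficients first: a_8 = 0, b_8 = 1/4.
Then c_8 = (a_8 − i·b_8)/2 = -i/8.

Final answer: -i/8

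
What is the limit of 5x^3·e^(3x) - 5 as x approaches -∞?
The product is a 0·∞ indeterminate form at x → -∞.
Rewrite the product as 5x^3 / e^(-3x) (an ∞/∞ form) and apply L'Hôpital, or use the standard hierarchy e^(3|x|) ≫ |x^3| as x → -∞.
The indeterminate product → 0, so the limit = -5.

Final answer: -5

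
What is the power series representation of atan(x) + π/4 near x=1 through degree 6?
π/2 + (x - 1)/2 - (x - 1)^2/4 + (x - 1)^3/12 - (x - 1)^5/40 + (x - 1)^6/48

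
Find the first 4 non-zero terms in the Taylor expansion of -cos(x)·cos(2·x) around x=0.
73·x^6/144 - 41·x^4/24 + 5·x^2/2 - 1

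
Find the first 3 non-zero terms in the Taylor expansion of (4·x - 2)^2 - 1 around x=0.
16·x^2 - 16·x + 3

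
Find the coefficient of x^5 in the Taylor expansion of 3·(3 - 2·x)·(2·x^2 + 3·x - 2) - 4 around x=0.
Expand to order 5: 3·(3 - 2·x)·(2·x^2 + 3·x - 2) - 4 = -12·x^3 + 39·x - 22 + O(x^6).
The coefficient of x^5 is 0.

Final answer: 0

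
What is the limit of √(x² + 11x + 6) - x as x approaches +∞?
This is an ∞ − ∞ indeterminate form.
Multiply and divide by the conjugate √(x²+11x + 6) + x; the x² terms cancel, leaving (11x + 6)/(√(x²+11x + 6)+x) → 11/2.
Limit = 11/2.

Final answer: 11/2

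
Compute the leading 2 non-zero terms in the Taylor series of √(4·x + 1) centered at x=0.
2·x + 1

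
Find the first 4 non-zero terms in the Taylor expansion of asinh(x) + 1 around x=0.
3·x^5/40 - x^3/6 + x + 1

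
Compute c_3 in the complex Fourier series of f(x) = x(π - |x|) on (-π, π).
Compute the real Fourier coefficients first: a_3 = 0, b_3 = 8/(27·π).
Then c_3 = (a_3 − i·b_3)/2 = -4·i/(27·π).

Final answer: -4·i/(27·π)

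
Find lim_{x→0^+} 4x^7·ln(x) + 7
The product is a 0·∞ indeterminate form at x → 0⁺.
Rewrite the product as 4·ln(x) / x^(-7) and apply L'Hôpital, or use the standard hierarchy x^(-7) ≫ |ln x| as x → 0⁺.
The indeterminate product → 0, so the limit = 7.

Final answer: 7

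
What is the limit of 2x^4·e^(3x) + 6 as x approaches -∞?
The product is a 0·∞ indeterminate form at x → -∞.
Rewrite the product as 2x^4 / e^(-3x) (an ∞/∞ form) and apply L'Hôpital, or use the standard hierarchy e^(3|x|) ≫ |x^4| as x → -∞.
The indeterminate product → 0, so the limit = 6.

Final answer: 6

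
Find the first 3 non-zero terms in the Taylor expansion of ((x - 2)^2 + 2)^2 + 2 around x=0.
28·x^2 - 48·x + 38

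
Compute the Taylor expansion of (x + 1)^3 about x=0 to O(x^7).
x^3 + 3·x^2 + 3·x + 1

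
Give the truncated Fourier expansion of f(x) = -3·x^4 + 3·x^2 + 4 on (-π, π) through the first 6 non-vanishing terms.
(-156 + 24·π^2)·cos(x) + (12 - 6·π^2)·cos(2·x) + (-28/9 + 8·π^2/3)·cos(3·x) + (21/16 - 3·π^2/2)·cos(4·x) + (-444/625 + 24·π^2/25)·cos(5·x) - 3·π^4/5 + 4 + π^2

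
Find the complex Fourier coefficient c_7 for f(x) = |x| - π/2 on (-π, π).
Compute the real Fourier coefficients first: a_7 = -4/(49·π), b_7 = 0.
Then c_7 = (a_7 − i·b_7)/2 = -2/(49·π).

Final answer: -2/(49·π)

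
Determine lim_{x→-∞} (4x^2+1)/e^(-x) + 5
The quotient is an ∞/∞ indeterminate form as x → -∞.
Compare growth rates of the dominant terms (exponentials ≫ polynomials ≫ logarithms), or apply L'Hôpital's rule; the quotient → 0.
Adding the constant: 0 + 5 = 5. Limit = 5.

Final answer: 5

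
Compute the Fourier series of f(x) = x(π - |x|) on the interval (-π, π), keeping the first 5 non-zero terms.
8·sin(x)/π + 8·sin(3·x)/(27·π) + 8·sin(5·x)/(125·π) + 8·sin(7·x)/(343·π) + 8·sin(9·x)/(729·π)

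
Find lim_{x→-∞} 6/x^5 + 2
Evaluate the dominant behaviour as x → -∞; each term tends to a finite value or vanishes.
Limit = 2.

Final answer: 2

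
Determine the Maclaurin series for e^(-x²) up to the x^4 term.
x^4/2 - x^2 + 1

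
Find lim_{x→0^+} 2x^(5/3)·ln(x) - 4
The product is a 0·∞ indeterminate form at x → 0⁺.
Rewrite the product as 2·ln(x) / x^(-5/3) and apply L'Hôpital, or use the standard hierarchy x^(-5/3) ≫ |ln x| as x → 0⁺.
The indeterminate product → 0, so the limit = -4.

Final answer: -4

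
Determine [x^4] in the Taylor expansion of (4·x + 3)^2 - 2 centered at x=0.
Expand to order 4: (4·x + 3)^2 - 2 = 16·x^2 + 24·x + 7 + O(x^5).
The coefficient of x^4 is 0.

Final answer: 0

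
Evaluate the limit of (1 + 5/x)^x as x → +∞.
As x → +∞: this is the defining limit (1 + 5/x)^x → e^5.
Limit = e^(5).

Final answer: e^(5)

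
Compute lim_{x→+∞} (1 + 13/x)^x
As x → +∞: this is the defining limit (1 + 13/x)^x → e^13.
Limit = e^(13).

Final answer: e^(13)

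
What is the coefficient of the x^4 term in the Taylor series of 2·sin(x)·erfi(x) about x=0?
Expand to order 4: 2·sin(x)·erfi(x) = 2·x^4/(3·√(π)) + 4·x^2/√(π) + O(x^5).
The coefficient of x^4 is 2/(3·√(π)).

Final answer: 2/(3·√(π))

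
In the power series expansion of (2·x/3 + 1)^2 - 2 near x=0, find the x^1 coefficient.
Expand to order 1: (2·x/3 + 1)^2 - 2 = 4·x/3 - 1 + O(x^2).
The coefficient of x^1 is 4/3.

Final answer: 4/3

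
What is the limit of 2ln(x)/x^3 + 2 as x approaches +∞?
The quotient is an ∞/∞ indeterminate form as x → +∞.
The polynomial denominator x^3 dominates the logarithmic numerator (any positive power of x ≫ ln(x) as x → ∞), so the quotient → 0.
Adding the constant: 0 + 2 = 2. Limit = 2.

Final answer: 2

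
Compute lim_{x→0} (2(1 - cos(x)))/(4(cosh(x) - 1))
Both numerator and denominator → 0 as x → 0; this is a 0/0 indeterminate form.
Expand each to leading order near x = 0: numerator ~ x^2, denominator ~ 2·x^2.
The limit of the ratio is 1/2.

Final answer: 1/2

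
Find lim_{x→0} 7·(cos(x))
Direct substitution at x = 0 gives 7.

Final answer: 7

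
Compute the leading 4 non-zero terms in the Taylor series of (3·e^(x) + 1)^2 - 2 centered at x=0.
13·x^3 + 21·x^2 + 24·x + 14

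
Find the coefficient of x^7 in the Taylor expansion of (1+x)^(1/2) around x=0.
Expand to order 7: (1+x)^(1/2) = 33·x^7/2048 - 21·x^6/1024 + 7·x^5/256 - 5·x^4/128 + x^3/16 - x^2/8 + x/2 + 1 + O(x^8).
The coefficient of x^7 is 33/2048.

Final answer: 33/2048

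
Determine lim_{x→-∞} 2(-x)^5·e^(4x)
This is a 0·∞ indeterminate form at x → -∞.
Rewrite the product as 2(-x)^5 / e^(-4x) (an ∞/∞ form) and apply L'Hôpital, or use the standard hierarchy e^(4|x|) ≫ |(-x)^5| as x → -∞.
The indeterminate product → 0, so the limit = 0.

Final answer: 0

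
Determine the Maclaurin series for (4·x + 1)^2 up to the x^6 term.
16·x^2 + 8·x + 1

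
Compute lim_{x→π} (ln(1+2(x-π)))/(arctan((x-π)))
Both numerator and denominator → 0 as x → π; this is a 0/0 indeterminate form.
Expand each to leading order near x = π: numerator ~ 2·(x - π), denominator ~ (x - π).
The limit of the ratio is 2.

Final answer: 2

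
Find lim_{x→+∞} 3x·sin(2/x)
As x → +∞: let u = 2/x → 0⁺; then 3·x·sin(2/x) = 3·2·sin(u)/u → 3·2·1 = 6.
Limit = 6.

Final answer: 6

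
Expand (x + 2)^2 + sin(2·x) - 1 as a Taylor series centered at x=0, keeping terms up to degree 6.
4·x^5/15 - 4·x^3/3 + x^2 + 6·x + 3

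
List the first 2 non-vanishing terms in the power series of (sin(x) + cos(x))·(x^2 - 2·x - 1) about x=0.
-3·x - 1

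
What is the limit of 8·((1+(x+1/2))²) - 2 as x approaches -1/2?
Direct substitution at x = -1/2 gives 6.

Final answer: 6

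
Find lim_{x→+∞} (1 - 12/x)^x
As x → +∞: this is the defining limit (1 - 12/x)^x → e^(-12).
Limit = e^(-12).

Final answer: e^(-12)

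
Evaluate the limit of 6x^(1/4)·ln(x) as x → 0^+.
This is a 0·∞ indeterminate form at x → 0⁺.
Rewrite the product as 6·ln(x) / x^(-1/4) and apply L'Hôpital, or use the standard hierarchy x^(-1/4) ≫ |ln x| as x → 0⁺.
The indeterminate product → 0, so the limit = 0.

Final answer: 0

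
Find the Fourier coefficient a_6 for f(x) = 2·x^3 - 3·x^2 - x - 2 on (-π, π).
a_6 = (1/π) ∫_{-π}^{π} f(x)·cos(6x) dx.
Evaluate the integral (use parity and integration by parts as needed): a_6 = -1/3.

Final answer: -1/3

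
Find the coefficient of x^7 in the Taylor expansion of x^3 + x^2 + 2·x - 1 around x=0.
Expand to order 7: x^3 + x^2 + 2·x - 1 = x^3 + x^2 + 2·x - 1 + O(x^8).
The coefficient of x^7 is 0.

Final answer: 0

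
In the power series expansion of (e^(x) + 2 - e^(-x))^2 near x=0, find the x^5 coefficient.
Expand to order 5: (e^(x) + 2 - e^(-x))^2 = x^5/15 + 4·x^4/3 + 4·x^3/3 + 4·x^2 + 8·x + 4 + O(x^6).
The coefficient of x^5 is 1/15.

Final answer: 1/15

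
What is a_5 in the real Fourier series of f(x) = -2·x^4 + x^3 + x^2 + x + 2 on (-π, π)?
a_5 = (1/π) ∫_{-π}^{π} f(x)·cos(5x) dx.
Evaluate the integral (use parity and integration by parts as needed): a_5 = -196/625 + 16·π^2/25.

Final answer: -196/625 + 16·π^2/25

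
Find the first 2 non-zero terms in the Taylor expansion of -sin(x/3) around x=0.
x^3/162 - x/3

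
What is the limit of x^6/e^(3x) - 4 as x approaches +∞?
The quotient is an ∞/∞ indeterminate form as x → +∞.
The exponential denominator e^(3x) dominates the polynomial numerator (e^x ≫ x^6 as x → ∞), so the quotient → 0.
Adding the constant: 0 - 4 = -4. Limit = -4.

Final answer: -4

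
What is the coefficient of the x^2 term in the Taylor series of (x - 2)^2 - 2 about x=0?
Expand to order 2: (x - 2)^2 - 2 = x^2 - 4·x + 2 + O(x^3).
The coefficient of x^2 is 1.

Final answer: 1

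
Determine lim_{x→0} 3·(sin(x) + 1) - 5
Direct substitution at x = 0 gives -2.

Final answer: -2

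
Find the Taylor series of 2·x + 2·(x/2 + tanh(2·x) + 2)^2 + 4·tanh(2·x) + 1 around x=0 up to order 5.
256·x^5/5 - 80·x^4/3 - 32·x^3 + 25·x^2/2 + 30·x + 9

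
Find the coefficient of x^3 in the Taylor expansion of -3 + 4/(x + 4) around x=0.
Expand to order 3: -3 + 4/(x + 4) = -x^3/64 + x^2/16 - x/4 - 2 + O(x^4).
The coefficient of x^3 is -1/64.

Final answer: -1/64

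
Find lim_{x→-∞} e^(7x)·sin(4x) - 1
Evaluate the dominant behaviour as x → -∞; each term tends to a finite value or vanishes.
Limit = -1.

Final answer: -1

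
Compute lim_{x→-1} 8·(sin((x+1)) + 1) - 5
Direct substitution at x = -1 gives 3.

Final answer: 3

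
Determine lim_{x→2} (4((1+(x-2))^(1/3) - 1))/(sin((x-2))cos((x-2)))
Both numerator and denominator → 0 as x → 2; this is a 0/0 indeterminate form.
Expand each to leading order near x = 2: numerator ~ 4·(x - 2)/3, denominator ~ (x - 2).
The limit of the ratio is 4/3.

Final answer: 4/3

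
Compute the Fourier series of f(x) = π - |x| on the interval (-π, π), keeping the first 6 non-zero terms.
4·cos(x)/π + 4·cos(3·x)/(9·π) + 4·cos(5·x)/(25·π) + 4·cos(7·x)/(49·π) + 4·cos(9·x)/(81·π) + π/2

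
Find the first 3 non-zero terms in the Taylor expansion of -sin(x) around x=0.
-x^5/120 + x^3/6 - x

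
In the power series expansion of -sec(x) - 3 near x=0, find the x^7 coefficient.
Expand to order 7: -sec(x) - 3 = -61·x^6/720 - 5·x^4/24 - x^2/2 - 4 + O(x^8).
The coefficient of x^7 is 0.

Final answer: 0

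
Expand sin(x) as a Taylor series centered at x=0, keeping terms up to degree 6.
x^5/120 - x^3/6 + x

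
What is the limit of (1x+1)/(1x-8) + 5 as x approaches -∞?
Evaluate the dominant behaviour as x → -∞; each term tends to a finite value or vanishes.
Limit = 6.

Final answer: 6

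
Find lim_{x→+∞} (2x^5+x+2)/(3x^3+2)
This is an ∞/∞ indeterminate form as x → +∞.
Divide numerator and denominator by x^5 and let the lower-order terms vanish; the numerator's degree 5 exceeds the denominator's degree 3, so the quotient diverges.
Limit = ∞.

Final answer: ∞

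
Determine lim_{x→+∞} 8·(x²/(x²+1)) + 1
Evaluate the dominant behaviour as x → +∞; each term tends to a finite value or vanishes.
Limit = 9.

Final answer: 9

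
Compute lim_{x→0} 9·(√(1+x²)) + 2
Direct substitution at x = 0 gives 11.

Final answer: 11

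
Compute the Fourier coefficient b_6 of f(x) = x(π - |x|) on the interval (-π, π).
b_6 = (1/π) ∫_{-π}^{π} f(x)·sin(6x) dx.
Evaluate the integral (use parity and integration by parts as needed): b_6 = 0.

Final answer: 0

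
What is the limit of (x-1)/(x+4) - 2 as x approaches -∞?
Evaluate the dominant behaviour as x → -∞; each term tends to a finite value or vanishes.
Limit = -1.

Final answer: -1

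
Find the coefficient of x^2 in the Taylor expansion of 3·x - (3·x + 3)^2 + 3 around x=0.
Expand to order 2: 3·x - (3·x + 3)^2 + 3 = -9·x^2 - 15·x - 6 + O(x^3).
The coefficient of x^2 is -9.

Final answer: -9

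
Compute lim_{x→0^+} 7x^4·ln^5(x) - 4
The product is a 0·∞ indeterminate form at x → 0⁺.
Rewrite the product as 7·ln^5(x) / x^(-4) and apply L'Hôpital, or use the standard hierarchy x^(-4) ≫ |ln x|^5 as x → 0⁺.
The indeterminate product → 0, so the limit = -4.

Final answer: -4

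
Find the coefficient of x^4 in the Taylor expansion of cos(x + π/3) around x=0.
Expand to order 4: cos(x + π/3) = x^4/48 + √(3)·x^3/12 - x^2/4 - √(3)·x/2 + 1/2 + O(x^5).
The coefficient of x^4 is 1/48.

Final answer: 1/48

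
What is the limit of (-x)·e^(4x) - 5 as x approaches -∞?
The product is a 0·∞ indeterminate form at x → -∞.
Rewrite the product as (-x) / e^(-4x) (an ∞/∞ form) and apply L'Hôpital, or use the standard hierarchy e^(4|x|) ≫ |(-x)| as x → -∞.
The indeterminate product → 0, so the limit = -5.

Final answer: -5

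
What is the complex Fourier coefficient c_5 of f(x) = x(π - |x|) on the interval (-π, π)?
Compute the real Fourier coefficients first: a_5 = 0, b_5 = 8/(125·π).
Then c_5 = (a_5 − i·b_5)/2 = -4·i/(125·π).

Final answer: -4·i/(125·π)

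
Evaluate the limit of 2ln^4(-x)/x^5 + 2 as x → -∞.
The quotient is an ∞/∞ indeterminate form as x → -∞.
Compare growth rates of the dominant terms (exponentials ≫ polynomials ≫ logarithms), or apply L'Hôpital's rule; the quotient → 0.
Adding the constant: 0 + 2 = 2. Limit = 2.

Final answer: 2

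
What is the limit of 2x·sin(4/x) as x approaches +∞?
As x → +∞: let u = 4/x → 0⁺; then 2·x·sin(4/x) = 2·4·sin(u)/u → 2·4·1 = 8.
Limit = 8.

Final answer: 8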